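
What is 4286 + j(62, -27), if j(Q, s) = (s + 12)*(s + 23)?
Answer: 4346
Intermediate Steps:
j(Q, s) = (12 + s)*(23 + s)
4286 + j(62, -27) = 4286 + (276 + (-27)² + 35*(-27)) = 4286 + (276 + 729 - 945) = 4286 + 60 = 4346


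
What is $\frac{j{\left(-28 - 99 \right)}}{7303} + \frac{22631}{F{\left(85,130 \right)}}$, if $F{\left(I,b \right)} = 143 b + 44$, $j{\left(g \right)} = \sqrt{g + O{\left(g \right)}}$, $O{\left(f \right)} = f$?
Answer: $\frac{3233}{2662} + \frac{i \sqrt{254}}{7303} \approx 1.2145 + 0.0021823 i$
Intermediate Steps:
$j{\left(g \right)} = \sqrt{2} \sqrt{g}$ ($j{\left(g \right)} = \sqrt{g + g} = \sqrt{2 g} = \sqrt{2} \sqrt{g}$)
$F{\left(I,b \right)} = 44 + 143 b$
$\frac{j{\left(-28 - 99 \right)}}{7303} + \frac{22631}{F{\left(85,130 \right)}} = \frac{\sqrt{2} \sqrt{-28 - 99}}{7303} + \frac{22631}{44 + 143 \cdot 130} = \sqrt{2} \sqrt{-127} \cdot \frac{1}{7303} + \frac{22631}{44 + 18590} = \sqrt{2} i \sqrt{127} \cdot \frac{1}{7303} + \frac{22631}{18634} = i \sqrt{254} \cdot \frac{1}{7303} + 22631 \cdot \frac{1}{18634} = \frac{i \sqrt{254}}{7303} + \frac{3233}{2662} = \frac{3233}{2662} + \frac{i \sqrt{254}}{7303}$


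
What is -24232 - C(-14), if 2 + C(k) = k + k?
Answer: -24202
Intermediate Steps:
C(k) = -2 + 2*k (C(k) = -2 + (k + k) = -2 + 2*k)
-24232 - C(-14) = -24232 - (-2 + 2*(-14)) = -24232 - (-2 - 28) = -24232 - 1*(-30) = -24232 + 30 = -24202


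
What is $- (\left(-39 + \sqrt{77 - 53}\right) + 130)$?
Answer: $-91 - 2 \sqrt{6} \approx -95.899$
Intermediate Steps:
$- (\left(-39 + \sqrt{77 - 53}\right) + 130) = - (\left(-39 + \sqrt{24}\right) + 130) = - (\left(-39 + 2 \sqrt{6}\right) + 130) = - (91 + 2 \sqrt{6}) = -91 - 2 \sqrt{6}$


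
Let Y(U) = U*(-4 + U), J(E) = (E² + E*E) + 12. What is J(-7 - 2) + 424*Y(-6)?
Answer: 25614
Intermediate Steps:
J(E) = 12 + 2*E² (J(E) = (E² + E²) + 12 = 2*E² + 12 = 12 + 2*E²)
J(-7 - 2) + 424*Y(-6) = (12 + 2*(-7 - 2)²) + 424*(-6*(-4 - 6)) = (12 + 2*(-9)²) + 424*(-6*(-10)) = (12 + 2*81) + 424*60 = (12 + 162) + 25440 = 174 + 25440 = 25614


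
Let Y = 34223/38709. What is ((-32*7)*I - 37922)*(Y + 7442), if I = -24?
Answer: -9376717436146/38709 ≈ -2.4224e+8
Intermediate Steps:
Y = 34223/38709 (Y = 34223*(1/38709) = 34223/38709 ≈ 0.88411)
((-32*7)*I - 37922)*(Y + 7442) = (-32*7*(-24) - 37922)*(34223/38709 + 7442) = (-224*(-24) - 37922)*(288106601/38709) = (5376 - 37922)*(288106601/38709) = -32546*288106601/38709 = -9376717436146/38709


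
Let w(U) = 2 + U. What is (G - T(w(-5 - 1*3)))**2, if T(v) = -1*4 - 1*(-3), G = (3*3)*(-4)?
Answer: 1225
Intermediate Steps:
G = -36 (G = 9*(-4) = -36)
T(v) = -1 (T(v) = -4 + 3 = -1)
(G - T(w(-5 - 1*3)))**2 = (-36 - 1*(-1))**2 = (-36 + 1)**2 = (-35)**2 = 1225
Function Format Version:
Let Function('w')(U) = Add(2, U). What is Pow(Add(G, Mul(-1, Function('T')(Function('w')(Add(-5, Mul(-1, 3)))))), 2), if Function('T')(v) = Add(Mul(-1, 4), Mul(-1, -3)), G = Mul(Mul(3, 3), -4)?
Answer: 1225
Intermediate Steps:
G = -36 (G = Mul(9, -4) = -36)
Function('T')(v) = -1 (Function('T')(v) = Add(-4, 3) = -1)
Pow(Add(G, Mul(-1, Function('T')(Function('w')(Add(-5, Mul(-1, 3)))))), 2) = Pow(Add(-36, Mul(-1, -1)), 2) = Pow(Add(-36, 1), 2) = Pow(-35, 2) = 1225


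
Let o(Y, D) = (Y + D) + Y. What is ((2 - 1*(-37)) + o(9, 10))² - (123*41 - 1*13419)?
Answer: 12865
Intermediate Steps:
o(Y, D) = D + 2*Y (o(Y, D) = (D + Y) + Y = D + 2*Y)
((2 - 1*(-37)) + o(9, 10))² - (123*41 - 1*13419) = ((2 - 1*(-37)) + (10 + 2*9))² - (123*41 - 1*13419) = ((2 + 37) + (10 + 18))² - (5043 - 13419) = (39 + 28)² - 1*(-8376) = 67² + 8376 = 4489 + 8376 = 12865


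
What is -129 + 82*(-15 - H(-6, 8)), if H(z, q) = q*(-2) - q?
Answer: 609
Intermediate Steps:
H(z, q) = -3*q (H(z, q) = -2*q - q = -3*q)
-129 + 82*(-15 - H(-6, 8)) = -129 + 82*(-15 - (-3)*8) = -129 + 82*(-15 - 1*(-24)) = -129 + 82*(-15 + 24) = -129 + 82*9 = -129 + 738 = 609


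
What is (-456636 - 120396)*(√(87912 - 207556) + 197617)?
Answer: -114031332744 - 1154064*I*√29911 ≈ -1.1403e+11 - 1.9959e+8*I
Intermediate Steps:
(-456636 - 120396)*(√(87912 - 207556) + 197617) = -577032*(√(-119644) + 197617) = -577032*(2*I*√29911 + 197617) = -577032*(197617 + 2*I*√29911) = -114031332744 - 1154064*I*√29911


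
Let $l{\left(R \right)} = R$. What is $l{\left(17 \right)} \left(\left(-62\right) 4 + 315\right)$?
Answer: $1139$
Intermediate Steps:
$l{\left(17 \right)} \left(\left(-62\right) 4 + 315\right) = 17 \left(\left(-62\right) 4 + 315\right) = 17 \left(-248 + 315\right) = 17 \cdot 67 = 1139$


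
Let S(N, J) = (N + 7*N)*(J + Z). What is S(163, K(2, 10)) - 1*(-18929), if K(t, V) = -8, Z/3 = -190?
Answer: -734783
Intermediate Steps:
Z = -570 (Z = 3*(-190) = -570)
S(N, J) = 8*N*(-570 + J) (S(N, J) = (N + 7*N)*(J - 570) = (8*N)*(-570 + J) = 8*N*(-570 + J))
S(163, K(2, 10)) - 1*(-18929) = 8*163*(-570 - 8) - 1*(-18929) = 8*163*(-578) + 18929 = -753712 + 18929 = -734783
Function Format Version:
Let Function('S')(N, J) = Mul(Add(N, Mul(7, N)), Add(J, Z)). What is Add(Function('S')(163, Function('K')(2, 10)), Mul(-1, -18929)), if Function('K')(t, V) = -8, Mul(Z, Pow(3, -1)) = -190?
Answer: -734783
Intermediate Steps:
Z = -570 (Z = Mul(3, -190) = -570)
Function('S')(N, J) = Mul(8, N, Add(-570, J)) (Function('S')(N, J) = Mul(Add(N, Mul(7, N)), Add(J, -570)) = Mul(Mul(8, N), Add(-570, J)) = Mul(8, N, Add(-570, J)))
Add(Function('S')(163, Function('K')(2, 10)), Mul(-1, -18929)) = Add(Mul(8, 163, Add(-570, -8)), Mul(-1, -18929)) = Add(Mul(8, 163, -578), 18929) = Add(-753712, 18929) = -734783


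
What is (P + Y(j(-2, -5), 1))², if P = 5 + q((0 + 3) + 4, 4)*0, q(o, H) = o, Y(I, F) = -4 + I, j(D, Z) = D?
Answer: 1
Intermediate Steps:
P = 5 (P = 5 + ((0 + 3) + 4)*0 = 5 + (3 + 4)*0 = 5 + 7*0 = 5 + 0 = 5)
(P + Y(j(-2, -5), 1))² = (5 + (-4 - 2))² = (5 - 6)² = (-1)² = 1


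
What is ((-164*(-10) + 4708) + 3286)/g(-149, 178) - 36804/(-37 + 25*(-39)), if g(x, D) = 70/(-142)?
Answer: -172733507/8855 ≈ -19507.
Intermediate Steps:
g(x, D) = -35/71 (g(x, D) = 70*(-1/142) = -35/71)
((-164*(-10) + 4708) + 3286)/g(-149, 178) - 36804/(-37 + 25*(-39)) = ((-164*(-10) + 4708) + 3286)/(-35/71) - 36804/(-37 + 25*(-39)) = ((1640 + 4708) + 3286)*(-71/35) - 36804/(-37 - 975) = (6348 + 3286)*(-71/35) - 36804/(-1012) = 9634*(-71/35) - 36804*(-1/1012) = -684014/35 + 9201/253 = -172733507/8855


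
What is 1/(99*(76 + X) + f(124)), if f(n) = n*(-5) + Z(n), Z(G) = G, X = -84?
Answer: -1/1288 ≈ -0.00077640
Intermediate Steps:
f(n) = -4*n (f(n) = n*(-5) + n = -5*n + n = -4*n)
1/(99*(76 + X) + f(124)) = 1/(99*(76 - 84) - 4*124) = 1/(99*(-8) - 496) = 1/(-792 - 496) = 1/(-1288) = -1/1288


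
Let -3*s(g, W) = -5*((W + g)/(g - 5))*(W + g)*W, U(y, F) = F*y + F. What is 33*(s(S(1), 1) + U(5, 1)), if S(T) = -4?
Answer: 143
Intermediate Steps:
U(y, F) = F + F*y
s(g, W) = 5*W*(W + g)²/(3*(-5 + g)) (s(g, W) = -(-5)*(((W + g)/(g - 5))*(W + g))*W/3 = -(-5)*(((W + g)/(-5 + g))*(W + g))*W/3 = -(-5)*((W + g)²/(-5 + g))*W/3 = -(-5)*W*(W + g)²/(-5 + g)/3 = -(-5)*W*(W + g)²/(3*(-5 + g)) = 5*W*(W + g)²/(3*(-5 + g)))
33*(s(S(1), 1) + U(5, 1)) = 33*((5/3)*1*(1 - 4)²/(-5 - 4) + 1*(1 + 5)) = 33*((5/3)*1*(-3)²/(-9) + 1*6) = 33*((5/3)*1*(-⅑)*9 + 6) = 33*(-5/3 + 6) = 33*(13/3) = 143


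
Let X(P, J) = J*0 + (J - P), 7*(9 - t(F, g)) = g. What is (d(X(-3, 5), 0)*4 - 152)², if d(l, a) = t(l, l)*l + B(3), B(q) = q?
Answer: 608400/49 ≈ 12416.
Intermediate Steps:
t(F, g) = 9 - g/7
X(P, J) = J - P (X(P, J) = 0 + (J - P) = J - P)
d(l, a) = 3 + l*(9 - l/7) (d(l, a) = (9 - l/7)*l + 3 = l*(9 - l/7) + 3 = 3 + l*(9 - l/7))
(d(X(-3, 5), 0)*4 - 152)² = ((3 - (5 - 1*(-3))*(-63 + (5 - 1*(-3)))/7)*4 - 152)² = ((3 - (5 + 3)*(-63 + (5 + 3))/7)*4 - 152)² = ((3 - ⅐*8*(-63 + 8))*4 - 152)² = ((3 - ⅐*8*(-55))*4 - 152)² = ((3 + 440/7)*4 - 152)² = ((461/7)*4 - 152)² = (1844/7 - 152)² = (780/7)² = 608400/49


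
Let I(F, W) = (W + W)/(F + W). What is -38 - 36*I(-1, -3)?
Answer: -92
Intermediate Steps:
I(F, W) = 2*W/(F + W) (I(F, W) = (2*W)/(F + W) = 2*W/(F + W))
-38 - 36*I(-1, -3) = -38 - 72*(-3)/(-1 - 3) = -38 - 72*(-3)/(-4) = -38 - 72*(-3)*(-1)/4 = -38 - 36*3/2 = -38 - 54 = -92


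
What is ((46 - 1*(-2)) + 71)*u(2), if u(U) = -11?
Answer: -1309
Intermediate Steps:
((46 - 1*(-2)) + 71)*u(2) = ((46 - 1*(-2)) + 71)*(-11) = ((46 + 2) + 71)*(-11) = (48 + 71)*(-11) = 119*(-11) = -1309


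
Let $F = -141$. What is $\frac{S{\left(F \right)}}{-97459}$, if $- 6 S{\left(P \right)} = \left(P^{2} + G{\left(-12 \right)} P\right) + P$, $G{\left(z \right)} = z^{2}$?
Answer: $- \frac{94}{97459} \approx -0.00096451$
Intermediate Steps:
$S{\left(P \right)} = - \frac{145 P}{6} - \frac{P^{2}}{6}$ ($S{\left(P \right)} = - \frac{\left(P^{2} + \left(-12\right)^{2} P\right) + P}{6} = - \frac{\left(P^{2} + 144 P\right) + P}{6} = - \frac{P^{2} + 145 P}{6} = - \frac{145 P}{6} - \frac{P^{2}}{6}$)
$\frac{S{\left(F \right)}}{-97459} = \frac{\left(- \frac{1}{6}\right) \left(-141\right) \left(145 - 141\right)}{-97459} = \left(- \frac{1}{6}\right) \left(-141\right) 4 \left(- \frac{1}{97459}\right) = 94 \left(- \frac{1}{97459}\right) = - \frac{94}{97459}$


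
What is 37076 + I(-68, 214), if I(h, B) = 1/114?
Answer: 4226665/114 ≈ 37076.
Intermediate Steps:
I(h, B) = 1/114
37076 + I(-68, 214) = 37076 + 1/114 = 4226665/114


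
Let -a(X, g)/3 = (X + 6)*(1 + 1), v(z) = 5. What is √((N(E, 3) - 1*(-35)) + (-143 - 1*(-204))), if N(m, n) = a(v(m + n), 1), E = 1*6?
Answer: √30 ≈ 5.4772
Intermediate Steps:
E = 6
a(X, g) = -36 - 6*X (a(X, g) = -3*(X + 6)*(1 + 1) = -3*(6 + X)*2 = -3*(12 + 2*X) = -36 - 6*X)
N(m, n) = -66 (N(m, n) = -36 - 6*5 = -36 - 30 = -66)
√((N(E, 3) - 1*(-35)) + (-143 - 1*(-204))) = √((-66 - 1*(-35)) + (-143 - 1*(-204))) = √((-66 + 35) + (-143 + 204)) = √(-31 + 61) = √30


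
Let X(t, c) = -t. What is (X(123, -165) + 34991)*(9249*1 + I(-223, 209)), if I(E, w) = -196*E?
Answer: 1846504676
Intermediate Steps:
(X(123, -165) + 34991)*(9249*1 + I(-223, 209)) = (-1*123 + 34991)*(9249*1 - 196*(-223)) = (-123 + 34991)*(9249 + 43708) = 34868*52957 = 1846504676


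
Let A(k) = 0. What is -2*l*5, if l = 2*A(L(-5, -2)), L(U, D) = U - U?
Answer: 0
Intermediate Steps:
L(U, D) = 0
l = 0 (l = 2*0 = 0)
-2*l*5 = -2*0*5 = 0*5 = 0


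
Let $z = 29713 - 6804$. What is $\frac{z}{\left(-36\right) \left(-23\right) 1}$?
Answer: $\frac{22909}{828} \approx 27.668$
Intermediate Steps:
$z = 22909$ ($z = 29713 - 6804 = 22909$)
$\frac{z}{\left(-36\right) \left(-23\right) 1} = \frac{22909}{\left(-36\right) \left(-23\right) 1} = \frac{22909}{828 \cdot 1} = \frac{22909}{828}$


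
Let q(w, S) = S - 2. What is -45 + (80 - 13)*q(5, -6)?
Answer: -581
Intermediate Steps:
q(w, S) = -2 + S
-45 + (80 - 13)*q(5, -6) = -45 + (80 - 13)*(-2 - 6) = -45 + 67*(-8) = -45 - 536 = -581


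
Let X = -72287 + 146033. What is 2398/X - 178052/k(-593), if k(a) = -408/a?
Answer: -19084456709/73746 ≈ -2.5879e+5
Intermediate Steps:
X = 73746
2398/X - 178052/k(-593) = 2398/73746 - 178052/((-408/(-593))) = 2398*(1/73746) - 178052/((-408*(-1/593))) = 1199/36873 - 178052/408/593 = 1199/36873 - 178052*593/408 = 1199/36873 - 26396209/102 = -19084456709/73746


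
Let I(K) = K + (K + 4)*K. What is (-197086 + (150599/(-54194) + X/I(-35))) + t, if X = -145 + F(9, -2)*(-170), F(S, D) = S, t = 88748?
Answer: -8807259935/81291 ≈ -1.0834e+5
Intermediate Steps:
I(K) = K + K*(4 + K) (I(K) = K + (4 + K)*K = K + K*(4 + K))
X = -1675 (X = -145 + 9*(-170) = -145 - 1530 = -1675)
(-197086 + (150599/(-54194) + X/I(-35))) + t = (-197086 + (150599/(-54194) - 1675*(-1/(35*(5 - 35))))) + 88748 = (-197086 + (150599*(-1/54194) - 1675/((-35*(-30))))) + 88748 = (-197086 + (-150599/54194 - 1675/1050)) + 88748 = (-197086 + (-150599/54194 - 1675*1/1050)) + 88748 = (-197086 + (-150599/54194 - 67/42)) + 88748 = (-197086 - 355577/81291) + 88748 = -16021673603/81291 + 88748 = -8807259935/81291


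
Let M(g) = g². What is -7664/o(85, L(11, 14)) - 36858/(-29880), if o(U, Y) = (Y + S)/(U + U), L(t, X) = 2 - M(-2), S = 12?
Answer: -648828097/4980 ≈ -1.3029e+5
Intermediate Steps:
L(t, X) = -2 (L(t, X) = 2 - 1*(-2)² = 2 - 1*4 = 2 - 4 = -2)
o(U, Y) = (12 + Y)/(2*U) (o(U, Y) = (Y + 12)/(U + U) = (12 + Y)/((2*U)) = (12 + Y)*(1/(2*U)) = (12 + Y)/(2*U))
-7664/o(85, L(11, 14)) - 36858/(-29880) = -7664*170/(12 - 2) - 36858/(-29880) = -7664/((½)*(1/85)*10) - 36858*(-1/29880) = -7664/1/17 + 6143/4980 = -7664*17 + 6143/4980 = -130288 + 6143/4980 = -648828097/4980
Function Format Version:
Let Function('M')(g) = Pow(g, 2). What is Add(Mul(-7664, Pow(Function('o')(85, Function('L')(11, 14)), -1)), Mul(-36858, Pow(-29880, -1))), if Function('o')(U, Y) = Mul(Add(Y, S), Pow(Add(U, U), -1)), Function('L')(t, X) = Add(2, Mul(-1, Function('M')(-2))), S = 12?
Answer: Rational(-648828097, 4980) ≈ -1.3029e+5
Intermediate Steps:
Function('L')(t, X) = -2 (Function('L')(t, X) = Add(2, Mul(-1, Pow(-2, 2))) = Add(2, Mul(-1, 4)) = Add(2, -4) = -2)
Function('o')(U, Y) = Mul(Rational(1, 2), Pow(U, -1), Add(12, Y)) (Function('o')(U, Y) = Mul(Add(Y, 12), Pow(Add(U, U), -1)) = Mul(Add(12, Y), Pow(Mul(2, U), -1)) = Mul(Add(12, Y), Mul(Rational(1, 2), Pow(U, -1))) = Mul(Rational(1, 2), Pow(U, -1), Add(12, Y)))
Add(Mul(-7664, Pow(Function('o')(85, Function('L')(11, 14)), -1)), Mul(-36858, Pow(-29880, -1))) = Add(Mul(-7664, Pow(Mul(Rational(1, 2), Pow(85, -1), Add(12, -2)), -1)), Mul(-36858, Pow(-29880, -1))) = Add(Mul(-7664, Pow(Mul(Rational(1, 2), Rational(1, 85), 10), -1)), Mul(-36858, Rational(-1, 29880))) = Add(Mul(-7664, Pow(Rational(1, 17), -1)), Rational(6143, 4980)) = Add(Mul(-7664, 17), Rational(6143, 4980)) = Add(-130288, Rational(6143, 4980)) = Rational(-648828097, 4980)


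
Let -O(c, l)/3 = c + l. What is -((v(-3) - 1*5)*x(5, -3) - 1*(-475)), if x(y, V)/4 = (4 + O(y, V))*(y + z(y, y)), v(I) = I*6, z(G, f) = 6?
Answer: -2499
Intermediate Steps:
O(c, l) = -3*c - 3*l (O(c, l) = -3*(c + l) = -3*c - 3*l)
v(I) = 6*I
x(y, V) = 4*(6 + y)*(4 - 3*V - 3*y) (x(y, V) = 4*((4 + (-3*y - 3*V))*(y + 6)) = 4*((4 + (-3*V - 3*y))*(6 + y)) = 4*((4 - 3*V - 3*y)*(6 + y)) = 4*((6 + y)*(4 - 3*V - 3*y)) = 4*(6 + y)*(4 - 3*V - 3*y))
-((v(-3) - 1*5)*x(5, -3) - 1*(-475)) = -((6*(-3) - 1*5)*(96 - 72*(-3) - 56*5 - 12*5*(-3 + 5)) - 1*(-475)) = -((-18 - 5)*(96 + 216 - 280 - 12*5*2) + 475) = -(-23*(96 + 216 - 280 - 120) + 475) = -(-23*(-88) + 475) = -(2024 + 475) = -1*2499 = -2499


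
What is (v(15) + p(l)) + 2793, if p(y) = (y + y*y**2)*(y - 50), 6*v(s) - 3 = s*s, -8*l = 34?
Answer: 1849881/256 ≈ 7226.1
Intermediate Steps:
l = -17/4 (l = -1/8*34 = -17/4 ≈ -4.2500)
v(s) = 1/2 + s**2/6 (v(s) = 1/2 + (s*s)/6 = 1/2 + s**2/6)
p(y) = (-50 + y)*(y + y**3) (p(y) = (y + y**3)*(-50 + y) = (-50 + y)*(y + y**3))
(v(15) + p(l)) + 2793 = ((1/2 + (1/6)*15**2) - 17*(-50 - 17/4 + (-17/4)**3 - 50*(-17/4)**2)/4) + 2793 = ((1/2 + (1/6)*225) - 17*(-50 - 17/4 - 4913/64 - 50*289/16)/4) + 2793 = ((1/2 + 75/2) - 17*(-50 - 17/4 - 4913/64 - 7225/8)/4) + 2793 = (38 - 17/4*(-66185/64)) + 2793 = (38 + 1125145/256) + 2793 = 1134873/256 + 2793 = 1849881/256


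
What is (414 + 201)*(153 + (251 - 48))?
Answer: 218940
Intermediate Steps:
(414 + 201)*(153 + (251 - 48)) = 615*(153 + 203) = 615*356 = 218940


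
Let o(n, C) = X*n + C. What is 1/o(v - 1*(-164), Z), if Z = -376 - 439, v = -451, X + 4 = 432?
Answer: -1/123651 ≈ -8.0873e-6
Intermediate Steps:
X = 428 (X = -4 + 432 = 428)
Z = -815
o(n, C) = C + 428*n (o(n, C) = 428*n + C = C + 428*n)
1/o(v - 1*(-164), Z) = 1/(-815 + 428*(-451 - 1*(-164))) = 1/(-815 + 428*(-451 + 164)) = 1/(-815 + 428*(-287)) = 1/(-815 - 122836) = 1/(-123651) = -1/123651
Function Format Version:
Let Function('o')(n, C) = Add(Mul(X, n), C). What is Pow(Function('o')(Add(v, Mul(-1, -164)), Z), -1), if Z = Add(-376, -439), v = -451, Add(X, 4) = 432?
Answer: Rational(-1, 123651) ≈ -8.0873e-6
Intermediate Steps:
X = 428 (X = Add(-4, 432) = 428)
Z = -815
Function('o')(n, C) = Add(C, Mul(428, n)) (Function('o')(n, C) = Add(Mul(428, n), C) = Add(C, Mul(428, n)))
Pow(Function('o')(Add(v, Mul(-1, -164)), Z), -1) = Pow(Add(-815, Mul(428, Add(-451, Mul(-1, -164)))), -1) = Pow(Add(-815, Mul(428, Add(-451, 164))), -1) = Pow(Add(-815, Mul(428, -287)), -1) = Pow(Add(-815, -122836), -1) = Pow(-123651, -1) = Rational(-1, 123651)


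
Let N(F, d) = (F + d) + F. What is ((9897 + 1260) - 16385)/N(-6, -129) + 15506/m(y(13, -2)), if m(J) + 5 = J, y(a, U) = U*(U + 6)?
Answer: -2118382/1833 ≈ -1155.7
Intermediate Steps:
y(a, U) = U*(6 + U)
m(J) = -5 + J
N(F, d) = d + 2*F
((9897 + 1260) - 16385)/N(-6, -129) + 15506/m(y(13, -2)) = ((9897 + 1260) - 16385)/(-129 + 2*(-6)) + 15506/(-5 - 2*(6 - 2)) = (11157 - 16385)/(-129 - 12) + 15506/(-5 - 2*4) = -5228/(-141) + 15506/(-5 - 8) = -5228*(-1/141) + 15506/(-13) = 5228/141 + 15506*(-1/13) = 5228/141 - 15506/13 = -2118382/1833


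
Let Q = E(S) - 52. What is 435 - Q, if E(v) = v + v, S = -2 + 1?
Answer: 489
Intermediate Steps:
S = -1
E(v) = 2*v
Q = -54 (Q = 2*(-1) - 52 = -2 - 52 = -54)
435 - Q = 435 - 1*(-54) = 435 + 54 = 489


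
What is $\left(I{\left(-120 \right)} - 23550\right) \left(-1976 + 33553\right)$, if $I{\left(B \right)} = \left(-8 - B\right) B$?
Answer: $-1168033230$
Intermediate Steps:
$I{\left(B \right)} = B \left(-8 - B\right)$
$\left(I{\left(-120 \right)} - 23550\right) \left(-1976 + 33553\right) = \left(\left(-1\right) \left(-120\right) \left(8 - 120\right) - 23550\right) \left(-1976 + 33553\right) = \left(\left(-1\right) \left(-120\right) \left(-112\right) - 23550\right) 31577 = \left(-13440 - 23550\right) 31577 = \left(-36990\right) 31577 = -1168033230$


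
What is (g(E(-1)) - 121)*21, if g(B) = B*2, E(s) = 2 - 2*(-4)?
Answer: -2121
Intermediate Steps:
E(s) = 10 (E(s) = 2 + 8 = 10)
g(B) = 2*B
(g(E(-1)) - 121)*21 = (2*10 - 121)*21 = (20 - 121)*21 = -101*21 = -2121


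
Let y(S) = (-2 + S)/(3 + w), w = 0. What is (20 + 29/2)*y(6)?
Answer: 46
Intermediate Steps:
y(S) = -2/3 + S/3 (y(S) = (-2 + S)/(3 + 0) = (-2 + S)/3 = (-2 + S)*(1/3) = -2/3 + S/3)
(20 + 29/2)*y(6) = (20 + 29/2)*(-2/3 + (1/3)*6) = (20 + 29*(1/2))*(-2/3 + 2) = (20 + 29/2)*(4/3) = (69/2)*(4/3) = 46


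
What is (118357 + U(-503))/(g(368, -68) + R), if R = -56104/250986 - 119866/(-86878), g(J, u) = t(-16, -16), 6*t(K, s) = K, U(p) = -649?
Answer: -213886831193772/2744717777 ≈ -77927.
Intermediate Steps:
t(K, s) = K/6
g(J, u) = -8/3 (g(J, u) = (1/6)*(-16) = -8/3)
R = 6302621141/5451290427 (R = -56104*1/250986 - 119866*(-1/86878) = -28052/125493 + 59933/43439 = 6302621141/5451290427 ≈ 1.1562)
(118357 + U(-503))/(g(368, -68) + R) = (118357 - 649)/(-8/3 + 6302621141/5451290427) = 117708/(-2744717777/1817096809) = 117708*(-1817096809/2744717777) = -213886831193772/2744717777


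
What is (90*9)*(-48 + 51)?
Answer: 2430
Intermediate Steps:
(90*9)*(-48 + 51) = 810*3 = 2430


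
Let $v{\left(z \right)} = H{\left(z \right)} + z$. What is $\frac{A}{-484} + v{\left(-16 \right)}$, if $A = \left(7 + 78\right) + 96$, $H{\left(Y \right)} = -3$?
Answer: $- \frac{9377}{484} \approx -19.374$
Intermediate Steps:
$A = 181$ ($A = 85 + 96 = 181$)
$v{\left(z \right)} = -3 + z$
$\frac{A}{-484} + v{\left(-16 \right)} = \frac{181}{-484} - 19 = 181 \left(- \frac{1}{484}\right) - 19 = - \frac{181}{484} - 19 = - \frac{9377}{484}$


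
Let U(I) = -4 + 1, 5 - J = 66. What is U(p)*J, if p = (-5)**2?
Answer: 183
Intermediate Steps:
J = -61 (J = 5 - 1*66 = 5 - 66 = -61)
p = 25
U(I) = -3
U(p)*J = -3*(-61) = 183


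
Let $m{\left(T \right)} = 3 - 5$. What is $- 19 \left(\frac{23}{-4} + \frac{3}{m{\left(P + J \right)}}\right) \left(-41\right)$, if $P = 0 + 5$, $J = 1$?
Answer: $- \frac{22591}{4} \approx -5647.8$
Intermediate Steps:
$P = 5$
$m{\left(T \right)} = -2$
$- 19 \left(\frac{23}{-4} + \frac{3}{m{\left(P + J \right)}}\right) \left(-41\right) = - 19 \left(\frac{23}{-4} + \frac{3}{-2}\right) \left(-41\right) = - 19 \left(23 \left(- \frac{1}{4}\right) + 3 \left(- \frac{1}{2}\right)\right) \left(-41\right) = - 19 \left(- \frac{23}{4} - \frac{3}{2}\right) \left(-41\right) = \left(-19\right) \left(- \frac{29}{4}\right) \left(-41\right) = \frac{551}{4} \left(-41\right) = - \frac{22591}{4}$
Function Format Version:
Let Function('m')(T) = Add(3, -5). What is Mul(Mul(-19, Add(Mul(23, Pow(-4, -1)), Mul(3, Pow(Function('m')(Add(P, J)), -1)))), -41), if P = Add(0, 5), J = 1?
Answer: Rational(-22591, 4) ≈ -5647.8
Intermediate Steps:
P = 5
Function('m')(T) = -2
Mul(Mul(-19, Add(Mul(23, Pow(-4, -1)), Mul(3, Pow(Function('m')(Add(P, J)), -1)))), -41) = Mul(Mul(-19, Add(Mul(23, Pow(-4, -1)), Mul(3, Pow(-2, -1)))), -41) = Mul(Mul(-19, Add(Mul(23, Rational(-1, 4)), Mul(3, Rational(-1, 2)))), -41) = Mul(Mul(-19, Add(Rational(-23, 4), Rational(-3, 2))), -41) = Mul(Mul(-19, Rational(-29, 4)), -41) = Mul(Rational(551, 4), -41) = Rational(-22591, 4)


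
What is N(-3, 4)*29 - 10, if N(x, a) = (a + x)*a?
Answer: 106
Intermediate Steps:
N(x, a) = a*(a + x)
N(-3, 4)*29 - 10 = (4*(4 - 3))*29 - 10 = (4*1)*29 - 10 = 4*29 - 10 = 116 - 10 = 106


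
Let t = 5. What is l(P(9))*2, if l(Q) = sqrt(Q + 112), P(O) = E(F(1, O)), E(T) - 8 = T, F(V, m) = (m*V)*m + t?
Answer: 2*sqrt(206) ≈ 28.705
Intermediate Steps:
F(V, m) = 5 + V*m**2 (F(V, m) = (m*V)*m + 5 = (V*m)*m + 5 = V*m**2 + 5 = 5 + V*m**2)
E(T) = 8 + T
P(O) = 13 + O**2 (P(O) = 8 + (5 + 1*O**2) = 8 + (5 + O**2) = 13 + O**2)
l(Q) = sqrt(112 + Q)
l(P(9))*2 = sqrt(112 + (13 + 9**2))*2 = sqrt(112 + (13 + 81))*2 = sqrt(112 + 94)*2 = sqrt(206)*2 = 2*sqrt(206)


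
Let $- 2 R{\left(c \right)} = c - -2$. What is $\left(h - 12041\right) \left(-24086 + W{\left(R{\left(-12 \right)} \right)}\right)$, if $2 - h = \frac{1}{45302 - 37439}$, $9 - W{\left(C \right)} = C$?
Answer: $\frac{2279666129956}{7863} \approx 2.8992 \cdot 10^{8}$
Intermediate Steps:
$R{\left(c \right)} = -1 - \frac{c}{2}$ ($R{\left(c \right)} = - \frac{c - -2}{2} = - \frac{c + 2}{2} = - \frac{2 + c}{2} = -1 - \frac{c}{2}$)
$W{\left(C \right)} = 9 - C$
$h = \frac{15725}{7863}$ ($h = 2 - \frac{1}{45302 - 37439} = 2 - \frac{1}{7863} = \frac{15725}{7863} \approx 1.9999$)
$\left(h - 12041\right) \left(-24086 + W{\left(R{\left(-12 \right)} \right)}\right) = \left(\frac{15725}{7863} - 12041\right) \left(-24086 + \left(9 - \left(-1 - -6\right)\right)\right) = - \frac{94662658 \left(-24086 + \left(9 - \left(-1 + 6\right)\right)\right)}{7863} = - \frac{94662658 \left(-24086 + \left(9 - 5\right)\right)}{7863} = - \frac{94662658 \left(-24086 + 4\right)}{7863} = \left(- \frac{94662658}{7863}\right) \left(-24082\right) = \frac{2279666129956}{7863}$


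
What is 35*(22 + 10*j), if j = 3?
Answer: 1820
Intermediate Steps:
35*(22 + 10*j) = 35*(22 + 10*3) = 35*(22 + 30) = 35*52 = 1820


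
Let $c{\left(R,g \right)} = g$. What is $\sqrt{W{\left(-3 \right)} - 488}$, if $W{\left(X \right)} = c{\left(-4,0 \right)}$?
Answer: $2 i \sqrt{122} \approx 22.091 i$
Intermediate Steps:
$W{\left(X \right)} = 0$
$\sqrt{W{\left(-3 \right)} - 488} = \sqrt{0 - 488} = \sqrt{-488} = 2 i \sqrt{122}$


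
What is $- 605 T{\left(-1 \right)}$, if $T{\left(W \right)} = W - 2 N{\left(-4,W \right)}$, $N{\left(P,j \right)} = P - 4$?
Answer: $-9075$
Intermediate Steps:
$N{\left(P,j \right)} = -4 + P$ ($N{\left(P,j \right)} = P - 4 = -4 + P$)
$T{\left(W \right)} = 16 + W$ ($T{\left(W \right)} = W - 2 \left(-4 - 4\right) = W - -16 = W + 16 = 16 + W$)
$- 605 T{\left(-1 \right)} = - 605 \left(16 - 1\right) = \left(-605\right) 15 = -9075$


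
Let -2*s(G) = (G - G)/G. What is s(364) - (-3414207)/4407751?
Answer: 3414207/4407751 ≈ 0.77459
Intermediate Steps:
s(G) = 0 (s(G) = -(G - G)/(2*G) = -0/G = -½*0 = 0)
s(364) - (-3414207)/4407751 = 0 - (-3414207)/4407751 = 0 - 1*(-3414207/4407751) = 0 + 3414207/4407751 = 3414207/4407751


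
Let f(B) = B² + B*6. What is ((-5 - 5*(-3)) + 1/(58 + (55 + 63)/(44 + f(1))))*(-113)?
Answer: -3481643/3076 ≈ -1131.9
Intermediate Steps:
f(B) = B² + 6*B
((-5 - 5*(-3)) + 1/(58 + (55 + 63)/(44 + f(1))))*(-113) = ((-5 - 5*(-3)) + 1/(58 + (55 + 63)/(44 + 1*(6 + 1))))*(-113) = ((-5 - 5*(-3)) + 1/(58 + 118/(44 + 1*7)))*(-113) = ((-5 + 15) + 1/(58 + 118/(44 + 7)))*(-113) = (10 + 1/(58 + 118/51))*(-113) = (10 + 1/(3076/51))*(-113) = (10 + 51/3076)*(-113) = (30811/3076)*(-113) = -3481643/3076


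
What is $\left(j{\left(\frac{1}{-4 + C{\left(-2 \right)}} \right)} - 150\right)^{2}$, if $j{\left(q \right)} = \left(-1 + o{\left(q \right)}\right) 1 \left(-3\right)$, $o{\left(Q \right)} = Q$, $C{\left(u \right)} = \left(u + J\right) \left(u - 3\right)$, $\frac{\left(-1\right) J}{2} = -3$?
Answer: $\frac{1380625}{64} \approx 21572.0$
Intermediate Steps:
$J = 6$ ($J = \left(-2\right) \left(-3\right) = 6$)
$C{\left(u \right)} = \left(-3 + u\right) \left(6 + u\right)$ ($C{\left(u \right)} = \left(u + 6\right) \left(u - 3\right) = \left(6 + u\right) \left(-3 + u\right) = \left(-3 + u\right) \left(6 + u\right)$)
$j{\left(q \right)} = 3 - 3 q$ ($j{\left(q \right)} = \left(-1 + q\right) 1 \left(-3\right) = \left(-1 + q\right) \left(-3\right) = 3 - 3 q$)
$\left(j{\left(\frac{1}{-4 + C{\left(-2 \right)}} \right)} - 150\right)^{2} = \left(\left(3 - \frac{3}{-4 + \left(-18 + \left(-2\right)^{2} + 3 \left(-2\right)\right)}\right) - 150\right)^{2} = \left(\left(3 - \frac{3}{-4 - 20}\right) - 150\right)^{2} = \left(\left(3 - \frac{3}{-24}\right) - 150\right)^{2} = \left(\left(3 - - \frac{1}{8}\right) - 150\right)^{2} = \left(\left(3 + \frac{1}{8}\right) - 150\right)^{2} = \left(\frac{25}{8} - 150\right)^{2} = \left(- \frac{1175}{8}\right)^{2} = \frac{1380625}{64}$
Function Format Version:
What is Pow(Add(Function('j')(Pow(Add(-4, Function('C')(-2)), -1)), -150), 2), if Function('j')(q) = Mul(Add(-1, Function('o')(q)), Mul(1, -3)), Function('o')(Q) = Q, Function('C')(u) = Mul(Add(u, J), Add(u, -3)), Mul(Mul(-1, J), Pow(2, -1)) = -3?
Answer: Rational(1380625, 64) ≈ 21572.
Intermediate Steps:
J = 6 (J = Mul(-2, -3) = 6)
Function('C')(u) = Mul(Add(-3, u), Add(6, u)) (Function('C')(u) = Mul(Add(u, 6), Add(u, -3)) = Mul(Add(6, u), Add(-3, u)) = Mul(Add(-3, u), Add(6, u)))
Function('j')(q) = Add(3, Mul(-3, q)) (Function('j')(q) = Mul(Add(-1, q), Mul(1, -3)) = Mul(Add(-1, q), -3) = Add(3, Mul(-3, q)))
Pow(Add(Function('j')(Pow(Add(-4, Function('C')(-2)), -1)), -150), 2) = Pow(Add(Add(3, Mul(-3, Pow(Add(-4, Add(-18, Pow(-2, 2), Mul(3, -2))), -1))), -150), 2) = Pow(Add(Add(3, Mul(-3, Pow(Add(-4, Add(-18, 4, -6)), -1))), -150), 2) = Pow(Add(Add(3, Mul(-3, Pow(Add(-4, -20), -1))), -150), 2) = Pow(Add(Add(3, Mul(-3, Pow(-24, -1))), -150), 2) = Pow(Add(Add(3, Mul(-3, Rational(-1, 24))), -150), 2) = Pow(Add(Add(3, Rational(1, 8)), -150), 2) = Pow(Add(Rational(25, 8), -150), 2) = Pow(Rational(-1175, 8), 2) = Rational(1380625, 64)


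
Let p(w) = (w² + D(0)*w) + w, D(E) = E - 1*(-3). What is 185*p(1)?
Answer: 925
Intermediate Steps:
D(E) = 3 + E (D(E) = E + 3 = 3 + E)
p(w) = w² + 4*w (p(w) = (w² + (3 + 0)*w) + w = (w² + 3*w) + w = w² + 4*w)
185*p(1) = 185*(1*(4 + 1)) = 185*(1*5) = 185*5 = 925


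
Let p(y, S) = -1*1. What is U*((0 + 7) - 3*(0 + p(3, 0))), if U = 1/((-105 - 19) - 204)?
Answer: -5/164 ≈ -0.030488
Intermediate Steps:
p(y, S) = -1
U = -1/328 (U = 1/(-124 - 204) = 1/(-328) = -1/328 ≈ -0.0030488)
U*((0 + 7) - 3*(0 + p(3, 0))) = -((0 + 7) - 3*(0 - 1))/328 = -(7 - 3*(-1))/328 = -(7 + 3)/328 = -1/328*10 = -5/164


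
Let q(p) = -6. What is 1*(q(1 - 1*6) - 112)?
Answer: -118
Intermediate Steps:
1*(q(1 - 1*6) - 112) = 1*(-6 - 112) = 1*(-118) = -118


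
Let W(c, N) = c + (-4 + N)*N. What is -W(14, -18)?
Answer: -410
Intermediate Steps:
W(c, N) = c + N*(-4 + N)
-W(14, -18) = -(14 + (-18)² - 4*(-18)) = -(14 + 324 + 72) = -1*410 = -410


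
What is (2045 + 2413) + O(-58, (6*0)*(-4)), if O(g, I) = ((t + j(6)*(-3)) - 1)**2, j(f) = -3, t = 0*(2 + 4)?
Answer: 4522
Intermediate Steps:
t = 0 (t = 0*6 = 0)
O(g, I) = 64 (O(g, I) = ((0 - 3*(-3)) - 1)**2 = ((0 + 9) - 1)**2 = (9 - 1)**2 = 8**2 = 64)
(2045 + 2413) + O(-58, (6*0)*(-4)) = (2045 + 2413) + 64 = 4458 + 64 = 4522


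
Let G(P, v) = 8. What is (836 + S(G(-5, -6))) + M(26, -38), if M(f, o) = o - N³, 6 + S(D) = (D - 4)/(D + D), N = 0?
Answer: 3169/4 ≈ 792.25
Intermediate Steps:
S(D) = -6 + (-4 + D)/(2*D) (S(D) = -6 + (D - 4)/(D + D) = -6 + (-4 + D)/((2*D)) = -6 + (-4 + D)*(1/(2*D)) = -6 + (-4 + D)/(2*D))
M(f, o) = o (M(f, o) = o - 1*0³ = o - 1*0 = o + 0 = o)
(836 + S(G(-5, -6))) + M(26, -38) = (836 + (-11/2 - 2/8)) - 38 = (836 + (-11/2 - 2*⅛)) - 38 = (836 + (-11/2 - ¼)) - 38 = (836 - 23/4) - 38 = 3321/4 - 38 = 3169/4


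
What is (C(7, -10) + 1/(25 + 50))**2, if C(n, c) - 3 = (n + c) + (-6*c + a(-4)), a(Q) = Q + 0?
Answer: 17648401/5625 ≈ 3137.5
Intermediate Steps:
a(Q) = Q
C(n, c) = -1 + n - 5*c (C(n, c) = 3 + ((n + c) + (-6*c - 4)) = 3 + ((c + n) + (-4 - 6*c)) = 3 + (-4 + n - 5*c) = -1 + n - 5*c)
(C(7, -10) + 1/(25 + 50))**2 = ((-1 + 7 - 5*(-10)) + 1/(25 + 50))**2 = ((-1 + 7 + 50) + 1/75)**2 = (56 + 1/75)**2 = (4201/75)**2 = 17648401/5625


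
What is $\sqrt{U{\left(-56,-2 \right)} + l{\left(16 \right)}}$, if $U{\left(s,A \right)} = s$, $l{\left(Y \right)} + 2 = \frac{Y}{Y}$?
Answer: $i \sqrt{57} \approx 7.5498 i$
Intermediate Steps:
$l{\left(Y \right)} = -1$ ($l{\left(Y \right)} = -2 + \frac{Y}{Y} = -2 + 1 = -1$)
$\sqrt{U{\left(-56,-2 \right)} + l{\left(16 \right)}} = \sqrt{-56 - 1} = \sqrt{-57} = i \sqrt{57}$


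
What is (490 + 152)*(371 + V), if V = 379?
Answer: 481500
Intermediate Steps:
(490 + 152)*(371 + V) = (490 + 152)*(371 + 379) = 642*750 = 481500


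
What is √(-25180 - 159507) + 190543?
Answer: 190543 + I*√184687 ≈ 1.9054e+5 + 429.75*I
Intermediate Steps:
√(-25180 - 159507) + 190543 = √(-184687) + 190543 = I*√184687 + 190543 = 190543 + I*√184687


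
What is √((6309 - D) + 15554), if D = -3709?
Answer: 2*√6393 ≈ 159.91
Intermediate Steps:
√((6309 - D) + 15554) = √((6309 - 1*(-3709)) + 15554) = √((6309 + 3709) + 15554) = √(10018 + 15554) = √25572 = 2*√6393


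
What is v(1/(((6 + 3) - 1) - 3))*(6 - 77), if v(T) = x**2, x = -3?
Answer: -639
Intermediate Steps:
v(T) = 9 (v(T) = (-3)**2 = 9)
v(1/(((6 + 3) - 1) - 3))*(6 - 77) = 9*(6 - 77) = 9*(-71) = -639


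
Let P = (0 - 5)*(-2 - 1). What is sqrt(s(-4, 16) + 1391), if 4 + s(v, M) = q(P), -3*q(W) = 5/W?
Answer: 79*sqrt(2)/3 ≈ 37.241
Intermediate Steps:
P = 15 (P = -5*(-3) = 15)
q(W) = -5/(3*W)
s(v, M) = -37/9 (s(v, M) = -4 - 5/3/15 = -4 - 5/3*1/15 = -4 - 1/9 = -37/9)
sqrt(s(-4, 16) + 1391) = sqrt(-37/9 + 1391) = sqrt(12482/9) = 79*sqrt(2)/3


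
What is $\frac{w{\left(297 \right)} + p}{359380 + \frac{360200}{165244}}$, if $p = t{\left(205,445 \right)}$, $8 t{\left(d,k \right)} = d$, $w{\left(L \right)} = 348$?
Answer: $\frac{123478579}{118771497840} \approx 0.0010396$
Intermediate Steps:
$t{\left(d,k \right)} = \frac{d}{8}$
$p = \frac{205}{8}$ ($p = \frac{1}{8} \cdot 205 = \frac{205}{8} \approx 25.625$)
$\frac{w{\left(297 \right)} + p}{359380 + \frac{360200}{165244}} = \frac{348 + \frac{205}{8}}{359380 + \frac{360200}{165244}} = \frac{2989}{8 \left(359380 + 360200 \cdot \frac{1}{165244}\right)} = \frac{2989}{8 \left(359380 + \frac{90050}{41311}\right)} = \frac{2989}{8 \cdot \frac{14846437230}{41311}} = \frac{2989}{8} \cdot \frac{41311}{14846437230} = \frac{123478579}{118771497840}$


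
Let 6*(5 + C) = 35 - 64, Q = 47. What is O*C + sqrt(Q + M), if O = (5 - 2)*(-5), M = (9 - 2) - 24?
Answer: 295/2 + sqrt(30) ≈ 152.98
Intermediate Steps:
M = -17 (M = 7 - 24 = -17)
O = -15 (O = 3*(-5) = -15)
C = -59/6 (C = -5 + (35 - 64)/6 = -5 + (1/6)*(-29) = -5 - 29/6 = -59/6 ≈ -9.8333)
O*C + sqrt(Q + M) = -15*(-59/6) + sqrt(47 - 17) = 295/2 + sqrt(30)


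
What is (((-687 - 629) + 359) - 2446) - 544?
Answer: -3947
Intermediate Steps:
(((-687 - 629) + 359) - 2446) - 544 = ((-1316 + 359) - 2446) - 544 = (-957 - 2446) - 544 = -3403 - 544 = -3947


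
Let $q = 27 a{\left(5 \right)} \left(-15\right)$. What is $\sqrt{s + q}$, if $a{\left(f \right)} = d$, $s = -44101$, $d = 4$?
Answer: $i \sqrt{45721} \approx 213.82 i$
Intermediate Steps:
$a{\left(f \right)} = 4$
$q = -1620$ ($q = 27 \cdot 4 \left(-15\right) = 108 \left(-15\right) = -1620$)
$\sqrt{s + q} = \sqrt{-44101 - 1620} = \sqrt{-45721} = i \sqrt{45721}$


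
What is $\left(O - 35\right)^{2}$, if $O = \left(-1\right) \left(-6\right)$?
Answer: $841$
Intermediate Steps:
$O = 6$
$\left(O - 35\right)^{2} = \left(6 - 35\right)^{2} = \left(-29\right)^{2} = 841$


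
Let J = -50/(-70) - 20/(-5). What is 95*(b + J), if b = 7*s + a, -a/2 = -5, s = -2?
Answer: 475/7 ≈ 67.857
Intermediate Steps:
a = 10 (a = -2*(-5) = 10)
b = -4 (b = 7*(-2) + 10 = -14 + 10 = -4)
J = 33/7 (J = -50*(-1/70) - 20*(-⅕) = 5/7 + 4 = 33/7 ≈ 4.7143)
95*(b + J) = 95*(-4 + 33/7) = 95*(5/7) = 475/7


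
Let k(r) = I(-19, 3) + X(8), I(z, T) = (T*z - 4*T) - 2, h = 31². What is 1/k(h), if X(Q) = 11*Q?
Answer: 1/17 ≈ 0.058824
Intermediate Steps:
h = 961
I(z, T) = -2 - 4*T + T*z (I(z, T) = (-4*T + T*z) - 2 = -2 - 4*T + T*z)
k(r) = 17 (k(r) = (-2 - 4*3 + 3*(-19)) + 11*8 = (-2 - 12 - 57) + 88 = -71 + 88 = 17)
1/k(h) = 1/17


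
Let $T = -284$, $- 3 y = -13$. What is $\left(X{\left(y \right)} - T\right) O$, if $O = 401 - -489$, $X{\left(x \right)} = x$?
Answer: $\frac{769850}{3} \approx 2.5662 \cdot 10^{5}$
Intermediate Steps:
$y = \frac{13}{3}$ ($y = \left(- \frac{1}{3}\right) \left(-13\right) = \frac{13}{3} \approx 4.3333$)
$O = 890$ ($O = 401 + 489 = 890$)
$\left(X{\left(y \right)} - T\right) O = \left(\frac{13}{3} - -284\right) 890 = \left(\frac{13}{3} + 284\right) 890 = \frac{865}{3} \cdot 890 = \frac{769850}{3}$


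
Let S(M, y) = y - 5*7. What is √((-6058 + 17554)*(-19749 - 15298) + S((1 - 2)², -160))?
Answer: 3*I*√44766723 ≈ 20072.0*I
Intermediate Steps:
S(M, y) = -35 + y (S(M, y) = y - 35 = -35 + y)
√((-6058 + 17554)*(-19749 - 15298) + S((1 - 2)², -160)) = √((-6058 + 17554)*(-19749 - 15298) + (-35 - 160)) = √(11496*(-35047) - 195) = √(-402900312 - 195) = √(-402900507) = 3*I*√44766723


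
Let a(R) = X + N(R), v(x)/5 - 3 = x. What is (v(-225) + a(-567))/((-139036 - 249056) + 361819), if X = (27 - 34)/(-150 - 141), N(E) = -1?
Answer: 323294/7645443 ≈ 0.042286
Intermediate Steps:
v(x) = 15 + 5*x
X = 7/291 (X = -7/(-291) = -7*(-1/291) = 7/291 ≈ 0.024055)
a(R) = -284/291 (a(R) = 7/291 - 1 = -284/291)
(v(-225) + a(-567))/((-139036 - 249056) + 361819) = ((15 + 5*(-225)) - 284/291)/((-139036 - 249056) + 361819) = ((15 - 1125) - 284/291)/(-388092 + 361819) = (-1110 - 284/291)/(-26273) = -323294/291*(-1/26273) = 323294/7645443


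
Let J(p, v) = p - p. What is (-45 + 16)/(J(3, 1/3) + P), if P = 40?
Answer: -29/40 ≈ -0.72500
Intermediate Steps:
J(p, v) = 0
(-45 + 16)/(J(3, 1/3) + P) = (-45 + 16)/(0 + 40) = -29/40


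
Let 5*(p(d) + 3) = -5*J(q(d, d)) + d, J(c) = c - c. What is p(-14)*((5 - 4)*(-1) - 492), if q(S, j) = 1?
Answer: 14297/5 ≈ 2859.4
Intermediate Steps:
J(c) = 0
p(d) = -3 + d/5 (p(d) = -3 + (-5*0 + d)/5 = -3 + (0 + d)/5 = -3 + d/5)
p(-14)*((5 - 4)*(-1) - 492) = (-3 + (⅕)*(-14))*((5 - 4)*(-1) - 492) = (-3 - 14/5)*(1*(-1) - 492) = -29*(-1 - 492)/5 = -29/5*(-493) = 14297/5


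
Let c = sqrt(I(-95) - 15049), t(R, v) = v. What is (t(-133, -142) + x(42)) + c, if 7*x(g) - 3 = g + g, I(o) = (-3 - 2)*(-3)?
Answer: -907/7 + I*sqrt(15034) ≈ -129.57 + 122.61*I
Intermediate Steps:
I(o) = 15 (I(o) = -5*(-3) = 15)
c = I*sqrt(15034) (c = sqrt(15 - 15049) = sqrt(-15034) = I*sqrt(15034) ≈ 122.61*I)
x(g) = 3/7 + 2*g/7 (x(g) = 3/7 + (g + g)/7 = 3/7 + (2*g)/7 = 3/7 + 2*g/7)
(t(-133, -142) + x(42)) + c = (-142 + (3/7 + (2/7)*42)) + I*sqrt(15034) = (-142 + (3/7 + 12)) + I*sqrt(15034) = (-142 + 87/7) + I*sqrt(15034) = -907/7 + I*sqrt(15034)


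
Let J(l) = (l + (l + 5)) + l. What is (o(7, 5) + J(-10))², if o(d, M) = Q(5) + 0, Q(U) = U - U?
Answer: 625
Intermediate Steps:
Q(U) = 0
J(l) = 5 + 3*l (J(l) = (l + (5 + l)) + l = (5 + 2*l) + l = 5 + 3*l)
o(d, M) = 0 (o(d, M) = 0 + 0 = 0)
(o(7, 5) + J(-10))² = (0 + (5 + 3*(-10)))² = (0 + (5 - 30))² = (0 - 25)² = (-25)² = 625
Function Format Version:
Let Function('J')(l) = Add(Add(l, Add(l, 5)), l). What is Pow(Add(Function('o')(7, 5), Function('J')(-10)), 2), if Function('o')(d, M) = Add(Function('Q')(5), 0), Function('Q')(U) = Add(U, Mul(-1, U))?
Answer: 625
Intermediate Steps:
Function('Q')(U) = 0
Function('J')(l) = Add(5, Mul(3, l)) (Function('J')(l) = Add(Add(l, Add(5, l)), l) = Add(Add(5, Mul(2, l)), l) = Add(5, Mul(3, l)))
Function('o')(d, M) = 0 (Function('o')(d, M) = Add(0, 0) = 0)
Pow(Add(Function('o')(7, 5), Function('J')(-10)), 2) = Pow(Add(0, Add(5, Mul(3, -10))), 2) = Pow(Add(0, Add(5, -30)), 2) = Pow(Add(0, -25), 2) = Pow(-25, 2) = 625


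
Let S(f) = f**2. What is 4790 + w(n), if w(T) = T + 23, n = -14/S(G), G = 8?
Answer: 154009/32 ≈ 4812.8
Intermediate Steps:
n = -7/32 (n = -14/(8**2) = -14/64 = -14*1/64 = -7/32 ≈ -0.21875)
w(T) = 23 + T
4790 + w(n) = 4790 + (23 - 7/32) = 4790 + 729/32 = 154009/32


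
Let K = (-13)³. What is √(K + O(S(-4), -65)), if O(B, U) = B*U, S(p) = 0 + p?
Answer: I*√1937 ≈ 44.011*I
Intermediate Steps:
S(p) = p
K = -2197
√(K + O(S(-4), -65)) = √(-2197 - 4*(-65)) = √(-2197 + 260) = √(-1937) = I*√1937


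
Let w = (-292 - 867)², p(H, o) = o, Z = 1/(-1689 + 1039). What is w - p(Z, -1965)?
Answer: 1345246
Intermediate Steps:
Z = -1/650 (Z = 1/(-650) = -1/650 ≈ -0.0015385)
w = 1343281 (w = (-1159)² = 1343281)
w - p(Z, -1965) = 1343281 - 1*(-1965) = 1343281 + 1965 = 1345246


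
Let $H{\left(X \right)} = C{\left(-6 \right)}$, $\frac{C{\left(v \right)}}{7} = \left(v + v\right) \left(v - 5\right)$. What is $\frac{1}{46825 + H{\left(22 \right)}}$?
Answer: $\frac{1}{47749} \approx 2.0943 \cdot 10^{-5}$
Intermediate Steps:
$C{\left(v \right)} = 14 v \left(-5 + v\right)$ ($C{\left(v \right)} = 7 \left(v + v\right) \left(v - 5\right) = 7 \cdot 2 v \left(-5 + v\right) = 14 v \left(-5 + v\right)$)
$H{\left(X \right)} = 924$ ($H{\left(X \right)} = 14 \left(-6\right) \left(-5 - 6\right) = 14 \left(-6\right) \left(-11\right) = 924$)
$\frac{1}{46825 + H{\left(22 \right)}} = \frac{1}{46825 + 924} = \frac{1}{47749}$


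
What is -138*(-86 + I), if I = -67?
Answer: 21114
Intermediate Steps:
-138*(-86 + I) = -138*(-86 - 67) = -138*(-153) = 21114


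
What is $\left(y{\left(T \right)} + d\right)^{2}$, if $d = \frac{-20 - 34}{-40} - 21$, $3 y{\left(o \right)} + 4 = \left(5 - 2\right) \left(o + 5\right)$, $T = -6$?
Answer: $\frac{1739761}{3600} \approx 483.27$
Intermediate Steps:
$y{\left(o \right)} = \frac{11}{3} + o$ ($y{\left(o \right)} = - \frac{4}{3} + \frac{\left(5 - 2\right) \left(o + 5\right)}{3} = - \frac{4}{3} + \frac{3 \left(5 + o\right)}{3} = - \frac{4}{3} + \frac{15 + 3 o}{3} = - \frac{4}{3} + \left(5 + o\right) = \frac{11}{3} + o$)
$d = - \frac{393}{20}$ ($d = \left(-20 - 34\right) \left(- \frac{1}{40}\right) - 21 = \left(-54\right) \left(- \frac{1}{40}\right) - 21 = \frac{27}{20} - 21 = - \frac{393}{20} \approx -19.65$)
$\left(y{\left(T \right)} + d\right)^{2} = \left(\left(\frac{11}{3} - 6\right) - \frac{393}{20}\right)^{2} = \left(- \frac{7}{3} - \frac{393}{20}\right)^{2} = \left(- \frac{1319}{60}\right)^{2} = \frac{1739761}{3600}$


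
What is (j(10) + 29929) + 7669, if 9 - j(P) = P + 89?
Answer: 37508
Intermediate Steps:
j(P) = -80 - P (j(P) = 9 - (P + 89) = 9 - (89 + P) = 9 + (-89 - P) = -80 - P)
(j(10) + 29929) + 7669 = ((-80 - 1*10) + 29929) + 7669 = ((-80 - 10) + 29929) + 7669 = (-90 + 29929) + 7669 = 29839 + 7669 = 37508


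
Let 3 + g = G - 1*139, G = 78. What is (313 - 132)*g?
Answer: -11584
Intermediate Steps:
g = -64 (g = -3 + (78 - 1*139) = -3 + (78 - 139) = -3 - 61 = -64)
(313 - 132)*g = (313 - 132)*(-64) = 181*(-64) = -11584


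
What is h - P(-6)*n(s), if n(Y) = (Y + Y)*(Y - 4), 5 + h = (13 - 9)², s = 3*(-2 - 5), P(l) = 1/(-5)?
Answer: 221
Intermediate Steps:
P(l) = -⅕
s = -21 (s = 3*(-7) = -21)
h = 11 (h = -5 + (13 - 9)² = -5 + 4² = -5 + 16 = 11)
n(Y) = 2*Y*(-4 + Y) (n(Y) = (2*Y)*(-4 + Y) = 2*Y*(-4 + Y))
h - P(-6)*n(s) = 11 - (-1)*2*(-21)*(-4 - 21)/5 = 11 - (-1)*2*(-21)*(-25)/5 = 11 - (-1)*1050/5 = 11 - 1*(-210) = 11 + 210 = 221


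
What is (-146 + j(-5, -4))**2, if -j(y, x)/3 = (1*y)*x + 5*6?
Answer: 87616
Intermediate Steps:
j(y, x) = -90 - 3*x*y (j(y, x) = -3*((1*y)*x + 5*6) = -3*(y*x + 30) = -3*(x*y + 30) = -3*(30 + x*y) = -90 - 3*x*y)
(-146 + j(-5, -4))**2 = (-146 + (-90 - 3*(-4)*(-5)))**2 = (-146 + (-90 - 60))**2 = (-146 - 150)**2 = (-296)**2 = 87616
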